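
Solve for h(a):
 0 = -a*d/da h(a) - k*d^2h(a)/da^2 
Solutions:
 h(a) = C1 + C2*sqrt(k)*erf(sqrt(2)*a*sqrt(1/k)/2)


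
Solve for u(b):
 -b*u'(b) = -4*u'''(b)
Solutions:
 u(b) = C1 + Integral(C2*airyai(2^(1/3)*b/2) + C3*airybi(2^(1/3)*b/2), b)


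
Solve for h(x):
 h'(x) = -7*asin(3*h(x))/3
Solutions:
 Integral(1/asin(3*_y), (_y, h(x))) = C1 - 7*x/3


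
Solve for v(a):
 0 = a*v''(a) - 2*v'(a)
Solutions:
 v(a) = C1 + C2*a^3


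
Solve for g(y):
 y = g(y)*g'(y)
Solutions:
 g(y) = -sqrt(C1 + y^2)
 g(y) = sqrt(C1 + y^2)


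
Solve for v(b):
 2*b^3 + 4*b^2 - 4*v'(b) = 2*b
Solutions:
 v(b) = C1 + b^4/8 + b^3/3 - b^2/4


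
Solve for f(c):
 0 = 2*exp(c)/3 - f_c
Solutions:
 f(c) = C1 + 2*exp(c)/3


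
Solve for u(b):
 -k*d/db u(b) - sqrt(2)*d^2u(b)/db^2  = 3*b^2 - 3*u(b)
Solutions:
 u(b) = C1*exp(sqrt(2)*b*(-k + sqrt(k^2 + 12*sqrt(2)))/4) + C2*exp(-sqrt(2)*b*(k + sqrt(k^2 + 12*sqrt(2)))/4) + b^2 + 2*b*k/3 + 2*k^2/9 + 2*sqrt(2)/3


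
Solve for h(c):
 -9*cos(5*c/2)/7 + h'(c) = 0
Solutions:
 h(c) = C1 + 18*sin(5*c/2)/35


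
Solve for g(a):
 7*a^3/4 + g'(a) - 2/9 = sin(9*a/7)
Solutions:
 g(a) = C1 - 7*a^4/16 + 2*a/9 - 7*cos(9*a/7)/9


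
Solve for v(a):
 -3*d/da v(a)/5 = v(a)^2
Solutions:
 v(a) = 3/(C1 + 5*a)


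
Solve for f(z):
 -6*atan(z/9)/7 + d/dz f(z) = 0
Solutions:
 f(z) = C1 + 6*z*atan(z/9)/7 - 27*log(z^2 + 81)/7


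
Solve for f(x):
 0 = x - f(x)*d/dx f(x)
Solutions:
 f(x) = -sqrt(C1 + x^2)
 f(x) = sqrt(C1 + x^2)


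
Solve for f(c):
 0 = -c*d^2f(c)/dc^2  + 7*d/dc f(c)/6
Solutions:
 f(c) = C1 + C2*c^(13/6)


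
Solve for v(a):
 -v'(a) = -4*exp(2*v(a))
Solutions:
 v(a) = log(-sqrt(-1/(C1 + 4*a))) - log(2)/2
 v(a) = log(-1/(C1 + 4*a))/2 - log(2)/2


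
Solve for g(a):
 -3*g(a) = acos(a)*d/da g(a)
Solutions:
 g(a) = C1*exp(-3*Integral(1/acos(a), a))


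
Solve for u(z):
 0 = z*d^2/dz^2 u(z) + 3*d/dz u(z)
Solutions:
 u(z) = C1 + C2/z^2


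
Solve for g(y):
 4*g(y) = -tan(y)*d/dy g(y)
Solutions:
 g(y) = C1/sin(y)^4


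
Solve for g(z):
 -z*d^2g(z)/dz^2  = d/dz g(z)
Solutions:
 g(z) = C1 + C2*log(z)


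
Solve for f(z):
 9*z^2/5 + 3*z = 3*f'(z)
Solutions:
 f(z) = C1 + z^3/5 + z^2/2


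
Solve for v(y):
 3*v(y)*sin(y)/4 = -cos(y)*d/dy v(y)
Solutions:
 v(y) = C1*cos(y)^(3/4)


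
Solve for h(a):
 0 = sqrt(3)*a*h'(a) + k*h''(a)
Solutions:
 h(a) = C1 + C2*sqrt(k)*erf(sqrt(2)*3^(1/4)*a*sqrt(1/k)/2)


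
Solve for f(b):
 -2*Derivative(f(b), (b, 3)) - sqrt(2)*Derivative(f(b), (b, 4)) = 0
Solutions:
 f(b) = C1 + C2*b + C3*b^2 + C4*exp(-sqrt(2)*b)


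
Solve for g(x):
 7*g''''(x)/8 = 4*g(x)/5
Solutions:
 g(x) = C1*exp(-2*2^(1/4)*35^(3/4)*x/35) + C2*exp(2*2^(1/4)*35^(3/4)*x/35) + C3*sin(2*2^(1/4)*35^(3/4)*x/35) + C4*cos(2*2^(1/4)*35^(3/4)*x/35)


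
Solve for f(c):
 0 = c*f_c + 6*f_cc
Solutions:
 f(c) = C1 + C2*erf(sqrt(3)*c/6)


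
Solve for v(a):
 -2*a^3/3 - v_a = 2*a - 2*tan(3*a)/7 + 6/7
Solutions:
 v(a) = C1 - a^4/6 - a^2 - 6*a/7 - 2*log(cos(3*a))/21


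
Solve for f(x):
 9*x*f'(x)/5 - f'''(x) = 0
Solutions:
 f(x) = C1 + Integral(C2*airyai(15^(2/3)*x/5) + C3*airybi(15^(2/3)*x/5), x)


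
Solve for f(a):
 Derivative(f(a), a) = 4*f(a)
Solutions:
 f(a) = C1*exp(4*a)


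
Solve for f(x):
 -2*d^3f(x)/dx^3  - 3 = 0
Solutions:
 f(x) = C1 + C2*x + C3*x^2 - x^3/4


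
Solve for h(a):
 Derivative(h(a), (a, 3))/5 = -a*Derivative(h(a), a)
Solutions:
 h(a) = C1 + Integral(C2*airyai(-5^(1/3)*a) + C3*airybi(-5^(1/3)*a), a)


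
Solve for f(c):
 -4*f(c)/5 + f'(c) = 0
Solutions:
 f(c) = C1*exp(4*c/5)


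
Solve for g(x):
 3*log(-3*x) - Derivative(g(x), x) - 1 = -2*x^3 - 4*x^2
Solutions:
 g(x) = C1 + x^4/2 + 4*x^3/3 + 3*x*log(-x) + x*(-4 + 3*log(3))


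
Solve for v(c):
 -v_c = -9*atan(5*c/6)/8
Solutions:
 v(c) = C1 + 9*c*atan(5*c/6)/8 - 27*log(25*c^2 + 36)/40


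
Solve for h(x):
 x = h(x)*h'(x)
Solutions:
 h(x) = -sqrt(C1 + x^2)
 h(x) = sqrt(C1 + x^2)


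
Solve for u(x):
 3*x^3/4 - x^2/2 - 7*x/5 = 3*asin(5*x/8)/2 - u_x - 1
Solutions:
 u(x) = C1 - 3*x^4/16 + x^3/6 + 7*x^2/10 + 3*x*asin(5*x/8)/2 - x + 3*sqrt(64 - 25*x^2)/10


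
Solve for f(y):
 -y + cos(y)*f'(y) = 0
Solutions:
 f(y) = C1 + Integral(y/cos(y), y)


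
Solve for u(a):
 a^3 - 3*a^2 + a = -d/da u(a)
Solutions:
 u(a) = C1 - a^4/4 + a^3 - a^2/2


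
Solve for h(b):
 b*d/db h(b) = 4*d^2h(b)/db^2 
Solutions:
 h(b) = C1 + C2*erfi(sqrt(2)*b/4)


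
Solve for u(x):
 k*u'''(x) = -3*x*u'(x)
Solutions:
 u(x) = C1 + Integral(C2*airyai(3^(1/3)*x*(-1/k)^(1/3)) + C3*airybi(3^(1/3)*x*(-1/k)^(1/3)), x)


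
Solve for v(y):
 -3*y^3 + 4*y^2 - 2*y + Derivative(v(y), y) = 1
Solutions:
 v(y) = C1 + 3*y^4/4 - 4*y^3/3 + y^2 + y


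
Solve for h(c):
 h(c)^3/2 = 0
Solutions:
 h(c) = 0


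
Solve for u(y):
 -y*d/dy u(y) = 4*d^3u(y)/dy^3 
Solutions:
 u(y) = C1 + Integral(C2*airyai(-2^(1/3)*y/2) + C3*airybi(-2^(1/3)*y/2), y)


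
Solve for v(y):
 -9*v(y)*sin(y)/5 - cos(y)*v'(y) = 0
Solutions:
 v(y) = C1*cos(y)^(9/5)


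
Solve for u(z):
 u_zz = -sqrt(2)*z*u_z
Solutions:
 u(z) = C1 + C2*erf(2^(3/4)*z/2)


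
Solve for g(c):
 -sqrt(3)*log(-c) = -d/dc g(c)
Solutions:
 g(c) = C1 + sqrt(3)*c*log(-c) - sqrt(3)*c


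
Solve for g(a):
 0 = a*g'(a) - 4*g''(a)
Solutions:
 g(a) = C1 + C2*erfi(sqrt(2)*a/4)


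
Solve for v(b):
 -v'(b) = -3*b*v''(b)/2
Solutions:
 v(b) = C1 + C2*b^(5/3)


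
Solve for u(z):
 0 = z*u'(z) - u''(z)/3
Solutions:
 u(z) = C1 + C2*erfi(sqrt(6)*z/2)


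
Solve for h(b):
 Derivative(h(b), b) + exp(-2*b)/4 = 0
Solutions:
 h(b) = C1 + exp(-2*b)/8


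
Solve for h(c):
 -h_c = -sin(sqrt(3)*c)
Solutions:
 h(c) = C1 - sqrt(3)*cos(sqrt(3)*c)/3


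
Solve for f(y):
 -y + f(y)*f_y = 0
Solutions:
 f(y) = -sqrt(C1 + y^2)
 f(y) = sqrt(C1 + y^2)


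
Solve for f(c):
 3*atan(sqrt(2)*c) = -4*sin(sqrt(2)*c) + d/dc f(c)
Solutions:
 f(c) = C1 + 3*c*atan(sqrt(2)*c) - 3*sqrt(2)*log(2*c^2 + 1)/4 - 2*sqrt(2)*cos(sqrt(2)*c)


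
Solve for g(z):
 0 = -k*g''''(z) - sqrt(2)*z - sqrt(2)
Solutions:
 g(z) = C1 + C2*z + C3*z^2 + C4*z^3 - sqrt(2)*z^5/(120*k) - sqrt(2)*z^4/(24*k)


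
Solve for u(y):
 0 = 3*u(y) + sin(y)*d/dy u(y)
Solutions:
 u(y) = C1*(cos(y) + 1)^(3/2)/(cos(y) - 1)^(3/2)


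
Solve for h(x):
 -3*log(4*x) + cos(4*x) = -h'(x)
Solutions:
 h(x) = C1 + 3*x*log(x) - 3*x + 6*x*log(2) - sin(4*x)/4


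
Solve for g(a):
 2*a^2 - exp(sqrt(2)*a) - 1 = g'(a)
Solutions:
 g(a) = C1 + 2*a^3/3 - a - sqrt(2)*exp(sqrt(2)*a)/2


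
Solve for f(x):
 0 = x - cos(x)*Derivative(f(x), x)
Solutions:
 f(x) = C1 + Integral(x/cos(x), x)


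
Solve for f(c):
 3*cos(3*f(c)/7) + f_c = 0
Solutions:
 3*c - 7*log(sin(3*f(c)/7) - 1)/6 + 7*log(sin(3*f(c)/7) + 1)/6 = C1


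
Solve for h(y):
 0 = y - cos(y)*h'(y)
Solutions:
 h(y) = C1 + Integral(y/cos(y), y)


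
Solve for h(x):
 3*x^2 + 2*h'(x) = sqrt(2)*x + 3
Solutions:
 h(x) = C1 - x^3/2 + sqrt(2)*x^2/4 + 3*x/2


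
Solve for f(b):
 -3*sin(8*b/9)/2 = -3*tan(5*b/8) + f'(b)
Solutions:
 f(b) = C1 - 24*log(cos(5*b/8))/5 + 27*cos(8*b/9)/16


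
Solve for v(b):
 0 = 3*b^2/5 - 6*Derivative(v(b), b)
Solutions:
 v(b) = C1 + b^3/30


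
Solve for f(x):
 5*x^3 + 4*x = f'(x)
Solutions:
 f(x) = C1 + 5*x^4/4 + 2*x^2


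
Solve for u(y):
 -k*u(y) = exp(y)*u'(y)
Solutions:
 u(y) = C1*exp(k*exp(-y))


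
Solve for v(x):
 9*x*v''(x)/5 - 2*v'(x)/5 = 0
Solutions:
 v(x) = C1 + C2*x^(11/9)


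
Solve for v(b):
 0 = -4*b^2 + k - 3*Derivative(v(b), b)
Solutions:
 v(b) = C1 - 4*b^3/9 + b*k/3


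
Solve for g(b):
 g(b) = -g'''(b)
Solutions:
 g(b) = C3*exp(-b) + (C1*sin(sqrt(3)*b/2) + C2*cos(sqrt(3)*b/2))*exp(b/2)


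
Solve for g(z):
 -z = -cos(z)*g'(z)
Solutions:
 g(z) = C1 + Integral(z/cos(z), z)


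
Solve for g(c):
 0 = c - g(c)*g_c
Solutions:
 g(c) = -sqrt(C1 + c^2)
 g(c) = sqrt(C1 + c^2)


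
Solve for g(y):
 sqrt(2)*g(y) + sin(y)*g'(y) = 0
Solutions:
 g(y) = C1*(cos(y) + 1)^(sqrt(2)/2)/(cos(y) - 1)^(sqrt(2)/2)


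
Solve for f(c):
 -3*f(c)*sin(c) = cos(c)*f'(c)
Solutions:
 f(c) = C1*cos(c)^3


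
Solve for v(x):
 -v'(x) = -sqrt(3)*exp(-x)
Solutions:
 v(x) = C1 - sqrt(3)*exp(-x)


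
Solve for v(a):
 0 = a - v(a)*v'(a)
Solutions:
 v(a) = -sqrt(C1 + a^2)
 v(a) = sqrt(C1 + a^2)


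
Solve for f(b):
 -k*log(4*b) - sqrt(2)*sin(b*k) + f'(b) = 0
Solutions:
 f(b) = C1 + b*k*(log(b) - 1) + 2*b*k*log(2) + sqrt(2)*Piecewise((-cos(b*k)/k, Ne(k, 0)), (0, True))


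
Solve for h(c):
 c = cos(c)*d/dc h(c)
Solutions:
 h(c) = C1 + Integral(c/cos(c), c)


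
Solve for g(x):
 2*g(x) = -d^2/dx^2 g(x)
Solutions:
 g(x) = C1*sin(sqrt(2)*x) + C2*cos(sqrt(2)*x)


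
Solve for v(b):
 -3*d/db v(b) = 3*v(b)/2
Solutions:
 v(b) = C1*exp(-b/2)


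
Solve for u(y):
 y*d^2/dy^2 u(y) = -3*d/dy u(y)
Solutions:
 u(y) = C1 + C2/y^2


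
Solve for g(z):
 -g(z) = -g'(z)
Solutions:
 g(z) = C1*exp(z)


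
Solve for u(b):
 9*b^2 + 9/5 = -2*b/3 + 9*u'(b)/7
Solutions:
 u(b) = C1 + 7*b^3/3 + 7*b^2/27 + 7*b/5


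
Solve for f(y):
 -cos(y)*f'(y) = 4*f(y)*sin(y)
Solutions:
 f(y) = C1*cos(y)^4


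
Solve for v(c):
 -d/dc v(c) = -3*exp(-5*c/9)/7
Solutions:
 v(c) = C1 - 27*exp(-5*c/9)/35


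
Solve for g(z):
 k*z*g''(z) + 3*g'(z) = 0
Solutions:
 g(z) = C1 + z^(((re(k) - 3)*re(k) + im(k)^2)/(re(k)^2 + im(k)^2))*(C2*sin(3*log(z)*Abs(im(k))/(re(k)^2 + im(k)^2)) + C3*cos(3*log(z)*im(k)/(re(k)^2 + im(k)^2)))


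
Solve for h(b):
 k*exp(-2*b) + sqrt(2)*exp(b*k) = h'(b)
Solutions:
 h(b) = C1 - k*exp(-2*b)/2 + sqrt(2)*exp(b*k)/k


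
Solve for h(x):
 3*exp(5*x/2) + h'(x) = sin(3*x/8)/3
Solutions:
 h(x) = C1 - 6*exp(5*x/2)/5 - 8*cos(3*x/8)/9


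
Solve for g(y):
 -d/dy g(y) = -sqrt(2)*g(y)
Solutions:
 g(y) = C1*exp(sqrt(2)*y)


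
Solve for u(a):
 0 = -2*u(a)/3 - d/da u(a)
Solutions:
 u(a) = C1*exp(-2*a/3)


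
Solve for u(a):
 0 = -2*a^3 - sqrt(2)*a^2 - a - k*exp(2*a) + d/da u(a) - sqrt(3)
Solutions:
 u(a) = C1 + a^4/2 + sqrt(2)*a^3/3 + a^2/2 + sqrt(3)*a + k*exp(2*a)/2


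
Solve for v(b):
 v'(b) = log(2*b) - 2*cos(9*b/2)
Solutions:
 v(b) = C1 + b*log(b) - b + b*log(2) - 4*sin(9*b/2)/9


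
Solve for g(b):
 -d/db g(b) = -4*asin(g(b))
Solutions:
 Integral(1/asin(_y), (_y, g(b))) = C1 + 4*b


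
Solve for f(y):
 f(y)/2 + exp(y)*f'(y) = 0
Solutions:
 f(y) = C1*exp(exp(-y)/2)


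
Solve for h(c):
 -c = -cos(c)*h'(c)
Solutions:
 h(c) = C1 + Integral(c/cos(c), c)


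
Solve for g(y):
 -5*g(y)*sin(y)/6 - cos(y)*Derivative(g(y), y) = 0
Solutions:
 g(y) = C1*cos(y)^(5/6)


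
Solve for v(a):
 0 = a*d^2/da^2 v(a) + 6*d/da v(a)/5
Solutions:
 v(a) = C1 + C2/a^(1/5)


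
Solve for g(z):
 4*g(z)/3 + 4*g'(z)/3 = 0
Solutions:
 g(z) = C1*exp(-z)


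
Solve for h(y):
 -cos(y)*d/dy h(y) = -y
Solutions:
 h(y) = C1 + Integral(y/cos(y), y)


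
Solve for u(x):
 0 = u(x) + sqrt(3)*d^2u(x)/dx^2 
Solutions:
 u(x) = C1*sin(3^(3/4)*x/3) + C2*cos(3^(3/4)*x/3)


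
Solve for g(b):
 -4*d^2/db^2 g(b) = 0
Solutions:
 g(b) = C1 + C2*b


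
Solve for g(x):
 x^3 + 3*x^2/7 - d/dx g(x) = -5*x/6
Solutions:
 g(x) = C1 + x^4/4 + x^3/7 + 5*x^2/12


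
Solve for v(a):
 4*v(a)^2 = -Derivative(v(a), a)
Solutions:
 v(a) = 1/(C1 + 4*a)


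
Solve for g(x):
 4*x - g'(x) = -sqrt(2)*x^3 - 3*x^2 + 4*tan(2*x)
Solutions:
 g(x) = C1 + sqrt(2)*x^4/4 + x^3 + 2*x^2 + 2*log(cos(2*x))


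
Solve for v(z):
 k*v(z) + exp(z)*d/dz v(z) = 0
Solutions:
 v(z) = C1*exp(k*exp(-z))


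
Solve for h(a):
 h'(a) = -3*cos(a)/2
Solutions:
 h(a) = C1 - 3*sin(a)/2


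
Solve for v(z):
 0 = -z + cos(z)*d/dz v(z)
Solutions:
 v(z) = C1 + Integral(z/cos(z), z)


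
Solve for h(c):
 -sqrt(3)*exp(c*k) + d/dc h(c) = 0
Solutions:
 h(c) = C1 + sqrt(3)*exp(c*k)/k


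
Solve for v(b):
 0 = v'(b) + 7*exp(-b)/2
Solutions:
 v(b) = C1 + 7*exp(-b)/2


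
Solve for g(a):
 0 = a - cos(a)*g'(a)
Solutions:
 g(a) = C1 + Integral(a/cos(a), a)


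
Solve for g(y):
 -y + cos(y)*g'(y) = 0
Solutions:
 g(y) = C1 + Integral(y/cos(y), y)


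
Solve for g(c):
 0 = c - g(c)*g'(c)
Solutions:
 g(c) = -sqrt(C1 + c^2)
 g(c) = sqrt(C1 + c^2)


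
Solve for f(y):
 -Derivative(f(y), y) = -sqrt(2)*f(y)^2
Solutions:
 f(y) = -1/(C1 + sqrt(2)*y)


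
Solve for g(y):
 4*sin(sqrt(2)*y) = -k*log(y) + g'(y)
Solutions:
 g(y) = C1 + k*y*(log(y) - 1) - 2*sqrt(2)*cos(sqrt(2)*y)


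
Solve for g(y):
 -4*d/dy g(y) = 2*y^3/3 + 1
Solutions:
 g(y) = C1 - y^4/24 - y/4


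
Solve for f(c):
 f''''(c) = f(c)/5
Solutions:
 f(c) = C1*exp(-5^(3/4)*c/5) + C2*exp(5^(3/4)*c/5) + C3*sin(5^(3/4)*c/5) + C4*cos(5^(3/4)*c/5)


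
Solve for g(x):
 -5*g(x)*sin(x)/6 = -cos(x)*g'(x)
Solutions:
 g(x) = C1/cos(x)^(5/6)


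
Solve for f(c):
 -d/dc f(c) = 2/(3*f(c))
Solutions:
 f(c) = -sqrt(C1 - 12*c)/3
 f(c) = sqrt(C1 - 12*c)/3


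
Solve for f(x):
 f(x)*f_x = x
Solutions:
 f(x) = -sqrt(C1 + x^2)
 f(x) = sqrt(C1 + x^2)


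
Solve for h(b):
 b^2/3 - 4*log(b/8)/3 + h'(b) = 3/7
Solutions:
 h(b) = C1 - b^3/9 + 4*b*log(b)/3 - 4*b*log(2) - 19*b/21


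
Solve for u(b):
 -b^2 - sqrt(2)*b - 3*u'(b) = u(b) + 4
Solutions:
 u(b) = C1*exp(-b/3) - b^2 - sqrt(2)*b + 6*b - 22 + 3*sqrt(2)


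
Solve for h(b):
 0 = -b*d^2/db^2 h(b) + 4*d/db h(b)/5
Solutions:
 h(b) = C1 + C2*b^(9/5)


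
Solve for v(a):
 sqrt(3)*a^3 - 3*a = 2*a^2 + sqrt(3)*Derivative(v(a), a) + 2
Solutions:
 v(a) = C1 + a^4/4 - 2*sqrt(3)*a^3/9 - sqrt(3)*a^2/2 - 2*sqrt(3)*a/3


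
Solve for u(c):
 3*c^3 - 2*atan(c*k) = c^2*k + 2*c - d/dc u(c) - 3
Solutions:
 u(c) = C1 - 3*c^4/4 + c^3*k/3 + c^2 - 3*c + 2*Piecewise((c*atan(c*k) - log(c^2*k^2 + 1)/(2*k), Ne(k, 0)), (0, True))


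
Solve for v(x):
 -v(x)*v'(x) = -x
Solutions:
 v(x) = -sqrt(C1 + x^2)
 v(x) = sqrt(C1 + x^2)


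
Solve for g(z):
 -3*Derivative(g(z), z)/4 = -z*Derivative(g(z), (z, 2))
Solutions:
 g(z) = C1 + C2*z^(7/4)


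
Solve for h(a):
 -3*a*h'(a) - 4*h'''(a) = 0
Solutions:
 h(a) = C1 + Integral(C2*airyai(-6^(1/3)*a/2) + C3*airybi(-6^(1/3)*a/2), a)


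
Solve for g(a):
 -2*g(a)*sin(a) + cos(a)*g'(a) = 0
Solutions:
 g(a) = C1/cos(a)^2


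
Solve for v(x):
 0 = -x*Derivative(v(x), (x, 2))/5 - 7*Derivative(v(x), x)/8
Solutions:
 v(x) = C1 + C2/x^(27/8)


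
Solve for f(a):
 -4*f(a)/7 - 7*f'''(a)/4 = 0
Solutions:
 f(a) = C3*exp(-2*14^(1/3)*a/7) + (C1*sin(14^(1/3)*sqrt(3)*a/7) + C2*cos(14^(1/3)*sqrt(3)*a/7))*exp(14^(1/3)*a/7)


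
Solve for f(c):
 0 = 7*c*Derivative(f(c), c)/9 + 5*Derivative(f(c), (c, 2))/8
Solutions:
 f(c) = C1 + C2*erf(2*sqrt(35)*c/15)


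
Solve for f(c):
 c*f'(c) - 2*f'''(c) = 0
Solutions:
 f(c) = C1 + Integral(C2*airyai(2^(2/3)*c/2) + C3*airybi(2^(2/3)*c/2), c)


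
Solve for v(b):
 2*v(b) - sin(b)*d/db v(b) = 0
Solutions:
 v(b) = C1*(cos(b) - 1)/(cos(b) + 1)


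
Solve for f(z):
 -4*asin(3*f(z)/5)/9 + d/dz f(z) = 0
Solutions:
 Integral(1/asin(3*_y/5), (_y, f(z))) = C1 + 4*z/9


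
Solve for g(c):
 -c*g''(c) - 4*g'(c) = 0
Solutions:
 g(c) = C1 + C2/c^3


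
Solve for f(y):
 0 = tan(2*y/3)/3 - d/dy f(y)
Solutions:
 f(y) = C1 - log(cos(2*y/3))/2


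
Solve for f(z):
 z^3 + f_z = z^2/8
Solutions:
 f(z) = C1 - z^4/4 + z^3/24


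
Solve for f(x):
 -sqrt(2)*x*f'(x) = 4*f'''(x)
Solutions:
 f(x) = C1 + Integral(C2*airyai(-sqrt(2)*x/2) + C3*airybi(-sqrt(2)*x/2), x)


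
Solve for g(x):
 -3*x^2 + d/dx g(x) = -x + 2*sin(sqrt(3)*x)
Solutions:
 g(x) = C1 + x^3 - x^2/2 - 2*sqrt(3)*cos(sqrt(3)*x)/3


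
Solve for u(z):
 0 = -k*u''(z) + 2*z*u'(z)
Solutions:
 u(z) = C1 + C2*erf(z*sqrt(-1/k))/sqrt(-1/k)


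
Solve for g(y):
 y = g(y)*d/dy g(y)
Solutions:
 g(y) = -sqrt(C1 + y^2)
 g(y) = sqrt(C1 + y^2)


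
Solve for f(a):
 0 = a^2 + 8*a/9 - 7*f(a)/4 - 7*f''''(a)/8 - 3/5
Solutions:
 f(a) = 4*a^2/7 + 32*a/63 + (C1*sin(2^(3/4)*a/2) + C2*cos(2^(3/4)*a/2))*exp(-2^(3/4)*a/2) + (C3*sin(2^(3/4)*a/2) + C4*cos(2^(3/4)*a/2))*exp(2^(3/4)*a/2) - 12/35


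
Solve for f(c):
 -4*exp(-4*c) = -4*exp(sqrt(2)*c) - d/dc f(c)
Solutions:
 f(c) = C1 - 2*sqrt(2)*exp(sqrt(2)*c) - exp(-4*c)


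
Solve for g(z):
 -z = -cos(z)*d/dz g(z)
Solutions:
 g(z) = C1 + Integral(z/cos(z), z)


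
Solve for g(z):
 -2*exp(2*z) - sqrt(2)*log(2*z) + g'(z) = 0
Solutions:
 g(z) = C1 + sqrt(2)*z*log(z) + sqrt(2)*z*(-1 + log(2)) + exp(2*z)


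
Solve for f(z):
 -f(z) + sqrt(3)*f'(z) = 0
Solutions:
 f(z) = C1*exp(sqrt(3)*z/3)


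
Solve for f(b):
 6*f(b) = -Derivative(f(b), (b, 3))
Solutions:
 f(b) = C3*exp(-6^(1/3)*b) + (C1*sin(2^(1/3)*3^(5/6)*b/2) + C2*cos(2^(1/3)*3^(5/6)*b/2))*exp(6^(1/3)*b/2)


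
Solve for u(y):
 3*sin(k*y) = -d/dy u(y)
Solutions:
 u(y) = C1 + 3*cos(k*y)/k


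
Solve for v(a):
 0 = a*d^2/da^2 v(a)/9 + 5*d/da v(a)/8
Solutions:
 v(a) = C1 + C2/a^(37/8)


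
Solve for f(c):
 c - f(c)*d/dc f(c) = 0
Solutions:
 f(c) = -sqrt(C1 + c^2)
 f(c) = sqrt(C1 + c^2)


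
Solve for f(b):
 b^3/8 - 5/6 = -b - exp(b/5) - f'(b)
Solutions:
 f(b) = C1 - b^4/32 - b^2/2 + 5*b/6 - 5*exp(b/5)


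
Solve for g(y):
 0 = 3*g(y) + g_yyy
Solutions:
 g(y) = C3*exp(-3^(1/3)*y) + (C1*sin(3^(5/6)*y/2) + C2*cos(3^(5/6)*y/2))*exp(3^(1/3)*y/2)


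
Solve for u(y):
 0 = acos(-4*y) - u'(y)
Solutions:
 u(y) = C1 + y*acos(-4*y) + sqrt(1 - 16*y^2)/4


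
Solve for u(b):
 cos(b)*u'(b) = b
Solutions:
 u(b) = C1 + Integral(b/cos(b), b)


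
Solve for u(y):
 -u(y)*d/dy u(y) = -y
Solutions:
 u(y) = -sqrt(C1 + y^2)
 u(y) = sqrt(C1 + y^2)


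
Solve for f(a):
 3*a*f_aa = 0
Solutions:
 f(a) = C1 + C2*a


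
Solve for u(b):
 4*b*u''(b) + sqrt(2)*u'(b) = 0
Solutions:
 u(b) = C1 + C2*b^(1 - sqrt(2)/4)


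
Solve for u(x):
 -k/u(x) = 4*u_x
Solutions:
 u(x) = -sqrt(C1 - 2*k*x)/2
 u(x) = sqrt(C1 - 2*k*x)/2


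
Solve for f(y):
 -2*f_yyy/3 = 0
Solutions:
 f(y) = C1 + C2*y + C3*y^2


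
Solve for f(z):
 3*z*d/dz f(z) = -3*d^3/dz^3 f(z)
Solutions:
 f(z) = C1 + Integral(C2*airyai(-z) + C3*airybi(-z), z)


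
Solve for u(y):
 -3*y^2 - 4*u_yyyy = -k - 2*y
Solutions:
 u(y) = C1 + C2*y + C3*y^2 + C4*y^3 + k*y^4/96 - y^6/480 + y^5/240


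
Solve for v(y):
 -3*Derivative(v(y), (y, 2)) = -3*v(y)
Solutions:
 v(y) = C1*exp(-y) + C2*exp(y)


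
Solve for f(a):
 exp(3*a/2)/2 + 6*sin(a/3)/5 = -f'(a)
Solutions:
 f(a) = C1 - exp(3*a/2)/3 + 18*cos(a/3)/5


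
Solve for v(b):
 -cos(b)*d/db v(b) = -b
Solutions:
 v(b) = C1 + Integral(b/cos(b), b)


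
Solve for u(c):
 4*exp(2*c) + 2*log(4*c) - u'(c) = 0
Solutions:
 u(c) = C1 + 2*c*log(c) + 2*c*(-1 + 2*log(2)) + 2*exp(2*c)


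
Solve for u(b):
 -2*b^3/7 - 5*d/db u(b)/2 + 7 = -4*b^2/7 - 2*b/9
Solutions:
 u(b) = C1 - b^4/35 + 8*b^3/105 + 2*b^2/45 + 14*b/5


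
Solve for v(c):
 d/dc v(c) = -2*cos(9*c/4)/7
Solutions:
 v(c) = C1 - 8*sin(9*c/4)/63


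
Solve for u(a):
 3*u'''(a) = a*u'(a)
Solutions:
 u(a) = C1 + Integral(C2*airyai(3^(2/3)*a/3) + C3*airybi(3^(2/3)*a/3), a)


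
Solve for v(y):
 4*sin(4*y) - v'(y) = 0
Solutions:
 v(y) = C1 - cos(4*y)


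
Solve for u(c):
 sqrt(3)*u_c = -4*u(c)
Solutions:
 u(c) = C1*exp(-4*sqrt(3)*c/3)


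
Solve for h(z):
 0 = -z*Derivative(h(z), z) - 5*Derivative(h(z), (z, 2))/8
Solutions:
 h(z) = C1 + C2*erf(2*sqrt(5)*z/5)


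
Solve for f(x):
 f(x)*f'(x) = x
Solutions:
 f(x) = -sqrt(C1 + x^2)
 f(x) = sqrt(C1 + x^2)


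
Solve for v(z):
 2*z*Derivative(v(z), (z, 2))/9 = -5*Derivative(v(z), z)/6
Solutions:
 v(z) = C1 + C2/z^(11/4)


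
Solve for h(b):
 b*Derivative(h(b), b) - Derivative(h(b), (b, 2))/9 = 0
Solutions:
 h(b) = C1 + C2*erfi(3*sqrt(2)*b/2)


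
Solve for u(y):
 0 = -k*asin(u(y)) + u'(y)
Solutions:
 Integral(1/asin(_y), (_y, u(y))) = C1 + k*y


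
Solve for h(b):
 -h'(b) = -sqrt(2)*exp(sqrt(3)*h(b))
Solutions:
 h(b) = sqrt(3)*(2*log(-1/(C1 + sqrt(2)*b)) - log(3))/6


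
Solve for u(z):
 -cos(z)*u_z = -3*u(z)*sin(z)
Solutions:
 u(z) = C1/cos(z)^3


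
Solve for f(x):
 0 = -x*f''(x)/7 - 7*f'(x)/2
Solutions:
 f(x) = C1 + C2/x^(47/2)


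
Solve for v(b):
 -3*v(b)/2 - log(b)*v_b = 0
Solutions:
 v(b) = C1*exp(-3*li(b)/2)


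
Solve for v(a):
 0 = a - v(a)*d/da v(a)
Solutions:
 v(a) = -sqrt(C1 + a^2)
 v(a) = sqrt(C1 + a^2)


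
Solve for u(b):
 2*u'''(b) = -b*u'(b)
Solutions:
 u(b) = C1 + Integral(C2*airyai(-2^(2/3)*b/2) + C3*airybi(-2^(2/3)*b/2), b)


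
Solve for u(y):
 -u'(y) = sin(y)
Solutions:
 u(y) = C1 + cos(y)


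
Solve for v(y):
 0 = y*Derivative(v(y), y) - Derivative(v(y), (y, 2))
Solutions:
 v(y) = C1 + C2*erfi(sqrt(2)*y/2)


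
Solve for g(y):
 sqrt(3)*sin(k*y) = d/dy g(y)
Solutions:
 g(y) = C1 - sqrt(3)*cos(k*y)/k


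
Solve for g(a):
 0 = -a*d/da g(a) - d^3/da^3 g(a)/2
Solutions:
 g(a) = C1 + Integral(C2*airyai(-2^(1/3)*a) + C3*airybi(-2^(1/3)*a), a)


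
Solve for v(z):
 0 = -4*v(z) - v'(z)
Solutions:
 v(z) = C1*exp(-4*z)


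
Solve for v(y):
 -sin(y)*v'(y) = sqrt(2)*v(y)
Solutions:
 v(y) = C1*(cos(y) + 1)^(sqrt(2)/2)/(cos(y) - 1)^(sqrt(2)/2)


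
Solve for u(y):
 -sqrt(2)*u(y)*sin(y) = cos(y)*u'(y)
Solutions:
 u(y) = C1*cos(y)^(sqrt(2))


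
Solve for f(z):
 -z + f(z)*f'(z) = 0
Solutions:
 f(z) = -sqrt(C1 + z^2)
 f(z) = sqrt(C1 + z^2)


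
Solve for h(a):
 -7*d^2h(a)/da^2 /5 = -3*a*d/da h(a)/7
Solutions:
 h(a) = C1 + C2*erfi(sqrt(30)*a/14)


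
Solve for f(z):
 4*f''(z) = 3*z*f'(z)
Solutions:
 f(z) = C1 + C2*erfi(sqrt(6)*z/4)


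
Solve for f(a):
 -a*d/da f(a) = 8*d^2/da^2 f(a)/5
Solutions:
 f(a) = C1 + C2*erf(sqrt(5)*a/4)


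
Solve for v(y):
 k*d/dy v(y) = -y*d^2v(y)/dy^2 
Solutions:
 v(y) = C1 + y^(1 - re(k))*(C2*sin(log(y)*Abs(im(k))) + C3*cos(log(y)*im(k)))


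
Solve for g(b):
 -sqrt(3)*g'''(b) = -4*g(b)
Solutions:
 g(b) = C3*exp(2^(2/3)*3^(5/6)*b/3) + (C1*sin(2^(2/3)*3^(1/3)*b/2) + C2*cos(2^(2/3)*3^(1/3)*b/2))*exp(-2^(2/3)*3^(5/6)*b/6)


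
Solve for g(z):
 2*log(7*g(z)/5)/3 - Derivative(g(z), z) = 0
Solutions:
 3*Integral(1/(-log(_y) - log(7) + log(5)), (_y, g(z)))/2 = C1 - z


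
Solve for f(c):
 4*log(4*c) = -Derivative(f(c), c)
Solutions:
 f(c) = C1 - 4*c*log(c) - c*log(256) + 4*c


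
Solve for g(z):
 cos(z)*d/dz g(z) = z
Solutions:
 g(z) = C1 + Integral(z/cos(z), z)


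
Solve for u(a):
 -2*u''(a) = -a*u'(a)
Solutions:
 u(a) = C1 + C2*erfi(a/2)


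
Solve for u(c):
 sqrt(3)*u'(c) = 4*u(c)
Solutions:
 u(c) = C1*exp(4*sqrt(3)*c/3)


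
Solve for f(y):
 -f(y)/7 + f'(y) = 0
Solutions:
 f(y) = C1*exp(y/7)


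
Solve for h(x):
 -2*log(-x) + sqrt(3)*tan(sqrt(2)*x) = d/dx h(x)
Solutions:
 h(x) = C1 - 2*x*log(-x) + 2*x - sqrt(6)*log(cos(sqrt(2)*x))/2


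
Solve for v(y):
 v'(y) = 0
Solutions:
 v(y) = C1


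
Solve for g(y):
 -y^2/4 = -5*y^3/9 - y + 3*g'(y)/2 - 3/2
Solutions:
 g(y) = C1 + 5*y^4/54 - y^3/18 + y^2/3 + y


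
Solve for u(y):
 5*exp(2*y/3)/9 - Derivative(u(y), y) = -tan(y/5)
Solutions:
 u(y) = C1 + 5*exp(2*y/3)/6 - 5*log(cos(y/5))


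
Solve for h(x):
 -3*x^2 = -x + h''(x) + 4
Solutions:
 h(x) = C1 + C2*x - x^4/4 + x^3/6 - 2*x^2


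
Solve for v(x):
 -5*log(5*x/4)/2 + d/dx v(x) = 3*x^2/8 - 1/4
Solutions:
 v(x) = C1 + x^3/8 + 5*x*log(x)/2 - 5*x*log(2) - 11*x/4 + 5*x*log(5)/2


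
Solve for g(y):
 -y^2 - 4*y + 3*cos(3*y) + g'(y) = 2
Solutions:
 g(y) = C1 + y^3/3 + 2*y^2 + 2*y - sin(3*y)


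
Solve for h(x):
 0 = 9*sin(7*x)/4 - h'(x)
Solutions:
 h(x) = C1 - 9*cos(7*x)/28


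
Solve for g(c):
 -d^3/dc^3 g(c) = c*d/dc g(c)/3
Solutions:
 g(c) = C1 + Integral(C2*airyai(-3^(2/3)*c/3) + C3*airybi(-3^(2/3)*c/3), c)


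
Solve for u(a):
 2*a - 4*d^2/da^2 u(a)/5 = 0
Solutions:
 u(a) = C1 + C2*a + 5*a^3/12


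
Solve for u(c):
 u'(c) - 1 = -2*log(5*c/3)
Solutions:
 u(c) = C1 - 2*c*log(c) + c*log(9/25) + 3*c


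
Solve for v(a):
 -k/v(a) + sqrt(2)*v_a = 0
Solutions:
 v(a) = -sqrt(C1 + sqrt(2)*a*k)
 v(a) = sqrt(C1 + sqrt(2)*a*k)


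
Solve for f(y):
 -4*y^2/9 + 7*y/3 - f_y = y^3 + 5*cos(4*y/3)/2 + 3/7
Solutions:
 f(y) = C1 - y^4/4 - 4*y^3/27 + 7*y^2/6 - 3*y/7 - 15*sin(4*y/3)/8


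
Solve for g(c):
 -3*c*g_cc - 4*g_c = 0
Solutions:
 g(c) = C1 + C2/c^(1/3)


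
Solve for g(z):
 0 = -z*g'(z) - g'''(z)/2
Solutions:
 g(z) = C1 + Integral(C2*airyai(-2^(1/3)*z) + C3*airybi(-2^(1/3)*z), z)


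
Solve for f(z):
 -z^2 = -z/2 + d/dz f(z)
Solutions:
 f(z) = C1 - z^3/3 + z^2/4


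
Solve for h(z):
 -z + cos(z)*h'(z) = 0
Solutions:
 h(z) = C1 + Integral(z/cos(z), z)


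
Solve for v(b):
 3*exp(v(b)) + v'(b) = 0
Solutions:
 v(b) = log(1/(C1 + 3*b))


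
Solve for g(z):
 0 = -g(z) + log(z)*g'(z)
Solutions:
 g(z) = C1*exp(li(z))


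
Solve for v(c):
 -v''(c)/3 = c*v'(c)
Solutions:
 v(c) = C1 + C2*erf(sqrt(6)*c/2)


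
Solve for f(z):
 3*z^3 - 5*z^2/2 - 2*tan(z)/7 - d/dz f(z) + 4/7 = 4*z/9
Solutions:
 f(z) = C1 + 3*z^4/4 - 5*z^3/6 - 2*z^2/9 + 4*z/7 + 2*log(cos(z))/7


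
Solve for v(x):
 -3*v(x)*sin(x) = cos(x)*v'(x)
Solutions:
 v(x) = C1*cos(x)^3


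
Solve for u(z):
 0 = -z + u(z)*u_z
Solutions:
 u(z) = -sqrt(C1 + z^2)
 u(z) = sqrt(C1 + z^2)


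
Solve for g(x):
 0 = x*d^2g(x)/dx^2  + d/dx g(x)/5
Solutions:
 g(x) = C1 + C2*x^(4/5)


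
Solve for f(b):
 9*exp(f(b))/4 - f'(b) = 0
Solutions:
 f(b) = log(-1/(C1 + 9*b)) + 2*log(2)


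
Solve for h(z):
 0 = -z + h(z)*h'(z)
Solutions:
 h(z) = -sqrt(C1 + z^2)
 h(z) = sqrt(C1 + z^2)


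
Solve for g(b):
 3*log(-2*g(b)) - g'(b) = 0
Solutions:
 -Integral(1/(log(-_y) + log(2)), (_y, g(b)))/3 = C1 - b


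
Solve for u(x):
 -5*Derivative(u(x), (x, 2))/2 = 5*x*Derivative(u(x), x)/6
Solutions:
 u(x) = C1 + C2*erf(sqrt(6)*x/6)


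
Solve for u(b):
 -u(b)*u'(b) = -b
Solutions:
 u(b) = -sqrt(C1 + b^2)
 u(b) = sqrt(C1 + b^2)


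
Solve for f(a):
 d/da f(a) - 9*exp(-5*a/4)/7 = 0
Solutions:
 f(a) = C1 - 36*exp(-5*a/4)/35


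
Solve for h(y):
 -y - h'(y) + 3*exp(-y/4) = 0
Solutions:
 h(y) = C1 - y^2/2 - 12*exp(-y/4)


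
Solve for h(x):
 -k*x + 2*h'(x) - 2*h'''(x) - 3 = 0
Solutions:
 h(x) = C1 + C2*exp(-x) + C3*exp(x) + k*x^2/4 + 3*x/2


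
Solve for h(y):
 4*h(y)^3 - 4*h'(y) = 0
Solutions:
 h(y) = -sqrt(2)*sqrt(-1/(C1 + y))/2
 h(y) = sqrt(2)*sqrt(-1/(C1 + y))/2


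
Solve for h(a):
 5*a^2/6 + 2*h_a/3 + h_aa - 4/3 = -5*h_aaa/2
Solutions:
 h(a) = C1 - 5*a^3/12 + 15*a^2/8 + 23*a/4 + (C2*sin(sqrt(51)*a/15) + C3*cos(sqrt(51)*a/15))*exp(-a/5)


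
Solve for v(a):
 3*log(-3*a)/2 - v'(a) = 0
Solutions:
 v(a) = C1 + 3*a*log(-a)/2 + 3*a*(-1 + log(3))/2


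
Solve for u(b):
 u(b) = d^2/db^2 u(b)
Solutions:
 u(b) = C1*exp(-b) + C2*exp(b)


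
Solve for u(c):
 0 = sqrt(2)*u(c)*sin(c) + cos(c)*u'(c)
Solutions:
 u(c) = C1*cos(c)^(sqrt(2))


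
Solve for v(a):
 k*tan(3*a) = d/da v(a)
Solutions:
 v(a) = C1 - k*log(cos(3*a))/3


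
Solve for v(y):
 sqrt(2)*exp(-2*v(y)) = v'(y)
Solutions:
 v(y) = log(-sqrt(C1 + 2*sqrt(2)*y))
 v(y) = log(C1 + 2*sqrt(2)*y)/2


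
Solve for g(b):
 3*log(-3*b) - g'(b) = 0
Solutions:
 g(b) = C1 + 3*b*log(-b) + 3*b*(-1 + log(3))


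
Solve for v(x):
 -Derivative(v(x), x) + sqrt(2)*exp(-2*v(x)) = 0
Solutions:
 v(x) = log(-sqrt(C1 + 2*sqrt(2)*x))
 v(x) = log(C1 + 2*sqrt(2)*x)/2


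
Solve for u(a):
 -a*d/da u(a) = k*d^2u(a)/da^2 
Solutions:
 u(a) = C1 + C2*sqrt(k)*erf(sqrt(2)*a*sqrt(1/k)/2)


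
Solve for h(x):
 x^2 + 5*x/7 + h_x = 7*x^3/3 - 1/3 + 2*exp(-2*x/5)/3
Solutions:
 h(x) = C1 + 7*x^4/12 - x^3/3 - 5*x^2/14 - x/3 - 5*exp(-2*x/5)/3


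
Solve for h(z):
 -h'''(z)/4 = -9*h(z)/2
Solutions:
 h(z) = C3*exp(18^(1/3)*z) + (C1*sin(3*2^(1/3)*3^(1/6)*z/2) + C2*cos(3*2^(1/3)*3^(1/6)*z/2))*exp(-18^(1/3)*z/2)


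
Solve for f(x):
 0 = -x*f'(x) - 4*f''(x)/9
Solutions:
 f(x) = C1 + C2*erf(3*sqrt(2)*x/4)


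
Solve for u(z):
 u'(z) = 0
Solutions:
 u(z) = C1


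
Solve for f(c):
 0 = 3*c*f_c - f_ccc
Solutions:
 f(c) = C1 + Integral(C2*airyai(3^(1/3)*c) + C3*airybi(3^(1/3)*c), c)


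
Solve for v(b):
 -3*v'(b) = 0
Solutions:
 v(b) = C1


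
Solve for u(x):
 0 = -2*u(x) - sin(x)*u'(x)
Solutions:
 u(x) = C1*(cos(x) + 1)/(cos(x) - 1)


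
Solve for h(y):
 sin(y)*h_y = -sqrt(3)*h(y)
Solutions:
 h(y) = C1*(cos(y) + 1)^(sqrt(3)/2)/(cos(y) - 1)^(sqrt(3)/2)


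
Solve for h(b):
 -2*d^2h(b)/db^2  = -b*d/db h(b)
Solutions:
 h(b) = C1 + C2*erfi(b/2)


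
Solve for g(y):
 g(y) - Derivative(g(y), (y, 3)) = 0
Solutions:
 g(y) = C3*exp(y) + (C1*sin(sqrt(3)*y/2) + C2*cos(sqrt(3)*y/2))*exp(-y/2)


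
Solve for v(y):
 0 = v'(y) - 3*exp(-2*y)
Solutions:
 v(y) = C1 - 3*exp(-2*y)/2


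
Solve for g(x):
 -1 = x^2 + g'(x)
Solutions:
 g(x) = C1 - x^3/3 - x


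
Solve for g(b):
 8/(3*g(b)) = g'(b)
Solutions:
 g(b) = -sqrt(C1 + 48*b)/3
 g(b) = sqrt(C1 + 48*b)/3


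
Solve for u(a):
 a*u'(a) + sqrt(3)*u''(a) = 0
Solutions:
 u(a) = C1 + C2*erf(sqrt(2)*3^(3/4)*a/6)


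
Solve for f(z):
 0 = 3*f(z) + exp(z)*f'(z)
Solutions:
 f(z) = C1*exp(3*exp(-z))


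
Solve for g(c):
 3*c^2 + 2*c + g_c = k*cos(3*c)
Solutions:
 g(c) = C1 - c^3 - c^2 + k*sin(3*c)/3


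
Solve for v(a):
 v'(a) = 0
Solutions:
 v(a) = C1


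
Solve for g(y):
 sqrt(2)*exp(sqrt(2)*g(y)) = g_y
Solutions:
 g(y) = sqrt(2)*(2*log(-1/(C1 + sqrt(2)*y)) - log(2))/4


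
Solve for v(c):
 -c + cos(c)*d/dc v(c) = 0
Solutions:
 v(c) = C1 + Integral(c/cos(c), c)


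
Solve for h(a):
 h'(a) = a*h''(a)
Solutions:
 h(a) = C1 + C2*a^2


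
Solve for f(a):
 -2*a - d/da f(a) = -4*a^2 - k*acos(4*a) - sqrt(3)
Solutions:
 f(a) = C1 + 4*a^3/3 - a^2 + sqrt(3)*a + k*(a*acos(4*a) - sqrt(1 - 16*a^2)/4)


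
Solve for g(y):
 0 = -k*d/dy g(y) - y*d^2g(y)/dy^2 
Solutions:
 g(y) = C1 + y^(1 - re(k))*(C2*sin(log(y)*Abs(im(k))) + C3*cos(log(y)*im(k)))


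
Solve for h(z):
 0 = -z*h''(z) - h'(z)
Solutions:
 h(z) = C1 + C2*log(z)


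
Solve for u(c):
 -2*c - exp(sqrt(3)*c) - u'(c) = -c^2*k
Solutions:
 u(c) = C1 + c^3*k/3 - c^2 - sqrt(3)*exp(sqrt(3)*c)/3


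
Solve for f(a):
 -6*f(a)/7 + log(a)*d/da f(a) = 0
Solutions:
 f(a) = C1*exp(6*li(a)/7)


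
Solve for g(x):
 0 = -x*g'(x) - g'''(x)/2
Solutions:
 g(x) = C1 + Integral(C2*airyai(-2^(1/3)*x) + C3*airybi(-2^(1/3)*x), x)


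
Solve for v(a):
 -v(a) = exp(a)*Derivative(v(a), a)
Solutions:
 v(a) = C1*exp(exp(-a))


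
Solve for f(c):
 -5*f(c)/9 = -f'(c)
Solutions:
 f(c) = C1*exp(5*c/9)


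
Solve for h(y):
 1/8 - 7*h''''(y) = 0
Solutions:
 h(y) = C1 + C2*y + C3*y^2 + C4*y^3 + y^4/1344


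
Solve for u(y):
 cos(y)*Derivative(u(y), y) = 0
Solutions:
 u(y) = C1


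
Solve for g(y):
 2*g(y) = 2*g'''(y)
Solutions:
 g(y) = C3*exp(y) + (C1*sin(sqrt(3)*y/2) + C2*cos(sqrt(3)*y/2))*exp(-y/2)


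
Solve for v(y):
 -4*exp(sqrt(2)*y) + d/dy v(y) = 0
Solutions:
 v(y) = C1 + 2*sqrt(2)*exp(sqrt(2)*y)


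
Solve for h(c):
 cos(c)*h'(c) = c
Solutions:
 h(c) = C1 + Integral(c/cos(c), c)


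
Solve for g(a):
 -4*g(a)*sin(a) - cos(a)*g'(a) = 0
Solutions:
 g(a) = C1*cos(a)^4


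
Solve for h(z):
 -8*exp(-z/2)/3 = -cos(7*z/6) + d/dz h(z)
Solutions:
 h(z) = C1 + 6*sin(7*z/6)/7 + 16*exp(-z/2)/3


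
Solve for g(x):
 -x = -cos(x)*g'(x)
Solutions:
 g(x) = C1 + Integral(x/cos(x), x)


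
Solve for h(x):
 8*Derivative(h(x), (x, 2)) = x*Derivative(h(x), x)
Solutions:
 h(x) = C1 + C2*erfi(x/4)


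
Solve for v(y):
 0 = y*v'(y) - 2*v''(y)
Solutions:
 v(y) = C1 + C2*erfi(y/2)


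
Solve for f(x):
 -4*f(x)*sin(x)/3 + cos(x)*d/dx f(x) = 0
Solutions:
 f(x) = C1/cos(x)^(4/3)


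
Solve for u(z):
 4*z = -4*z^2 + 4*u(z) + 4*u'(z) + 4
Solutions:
 u(z) = C1*exp(-z) + z^2 - z


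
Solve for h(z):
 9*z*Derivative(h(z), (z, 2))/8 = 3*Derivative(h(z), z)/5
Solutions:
 h(z) = C1 + C2*z^(23/15)


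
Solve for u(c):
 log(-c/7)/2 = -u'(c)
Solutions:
 u(c) = C1 - c*log(-c)/2 + c*(1 + log(7))/2


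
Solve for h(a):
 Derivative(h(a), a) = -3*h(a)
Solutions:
 h(a) = C1*exp(-3*a)


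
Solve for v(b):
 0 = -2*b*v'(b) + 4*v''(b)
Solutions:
 v(b) = C1 + C2*erfi(b/2)


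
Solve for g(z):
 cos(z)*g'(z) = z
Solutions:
 g(z) = C1 + Integral(z/cos(z), z)


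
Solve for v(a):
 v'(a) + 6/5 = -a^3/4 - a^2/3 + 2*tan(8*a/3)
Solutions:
 v(a) = C1 - a^4/16 - a^3/9 - 6*a/5 - 3*log(cos(8*a/3))/4


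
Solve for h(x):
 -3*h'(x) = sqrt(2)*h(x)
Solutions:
 h(x) = C1*exp(-sqrt(2)*x/3)


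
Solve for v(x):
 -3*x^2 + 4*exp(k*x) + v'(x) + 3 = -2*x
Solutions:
 v(x) = C1 + x^3 - x^2 - 3*x - 4*exp(k*x)/k


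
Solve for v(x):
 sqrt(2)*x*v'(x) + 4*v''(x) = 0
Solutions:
 v(x) = C1 + C2*erf(2^(3/4)*x/4)


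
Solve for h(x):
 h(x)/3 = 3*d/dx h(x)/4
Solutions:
 h(x) = C1*exp(4*x/9)


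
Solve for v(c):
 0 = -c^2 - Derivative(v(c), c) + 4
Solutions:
 v(c) = C1 - c^3/3 + 4*c


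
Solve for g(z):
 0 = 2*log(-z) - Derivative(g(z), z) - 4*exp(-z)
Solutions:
 g(z) = C1 + 2*z*log(-z) - 2*z + 4*exp(-z)


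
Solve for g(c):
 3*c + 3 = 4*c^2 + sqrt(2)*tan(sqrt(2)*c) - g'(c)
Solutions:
 g(c) = C1 + 4*c^3/3 - 3*c^2/2 - 3*c - log(cos(sqrt(2)*c))


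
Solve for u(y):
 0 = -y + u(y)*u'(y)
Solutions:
 u(y) = -sqrt(C1 + y^2)
 u(y) = sqrt(C1 + y^2)


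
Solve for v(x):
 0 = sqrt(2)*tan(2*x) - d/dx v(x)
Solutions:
 v(x) = C1 - sqrt(2)*log(cos(2*x))/2


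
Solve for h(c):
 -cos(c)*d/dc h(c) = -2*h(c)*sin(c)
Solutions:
 h(c) = C1/cos(c)^2


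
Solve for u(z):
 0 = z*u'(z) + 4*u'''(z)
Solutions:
 u(z) = C1 + Integral(C2*airyai(-2^(1/3)*z/2) + C3*airybi(-2^(1/3)*z/2), z)


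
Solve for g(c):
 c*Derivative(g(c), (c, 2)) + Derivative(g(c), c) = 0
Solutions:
 g(c) = C1 + C2*log(c)


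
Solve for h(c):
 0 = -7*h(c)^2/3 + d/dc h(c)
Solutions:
 h(c) = -3/(C1 + 7*c)


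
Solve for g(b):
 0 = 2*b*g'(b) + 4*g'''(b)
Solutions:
 g(b) = C1 + Integral(C2*airyai(-2^(2/3)*b/2) + C3*airybi(-2^(2/3)*b/2), b)


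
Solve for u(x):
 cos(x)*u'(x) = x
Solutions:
 u(x) = C1 + Integral(x/cos(x), x)


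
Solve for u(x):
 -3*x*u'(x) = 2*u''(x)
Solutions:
 u(x) = C1 + C2*erf(sqrt(3)*x/2)


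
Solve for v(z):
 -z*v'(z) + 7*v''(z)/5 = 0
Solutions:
 v(z) = C1 + C2*erfi(sqrt(70)*z/14)


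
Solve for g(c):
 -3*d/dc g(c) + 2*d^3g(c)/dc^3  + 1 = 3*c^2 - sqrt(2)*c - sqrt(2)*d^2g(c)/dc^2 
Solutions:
 g(c) = C1 + C2*exp(c*(-sqrt(2) + sqrt(26))/4) + C3*exp(-c*(sqrt(2) + sqrt(26))/4) - c^3/3 - sqrt(2)*c^2/6 - 11*c/9


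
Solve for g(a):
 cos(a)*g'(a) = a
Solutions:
 g(a) = C1 + Integral(a/cos(a), a)


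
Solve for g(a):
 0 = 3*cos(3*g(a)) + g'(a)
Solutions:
 g(a) = -asin((C1 + exp(18*a))/(C1 - exp(18*a)))/3 + pi/3
 g(a) = asin((C1 + exp(18*a))/(C1 - exp(18*a)))/3


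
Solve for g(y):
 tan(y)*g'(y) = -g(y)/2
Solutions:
 g(y) = C1/sqrt(sin(y))


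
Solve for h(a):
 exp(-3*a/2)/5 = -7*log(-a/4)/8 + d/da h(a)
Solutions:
 h(a) = C1 + 7*a*log(-a)/8 + 7*a*(-2*log(2) - 1)/8 - 2*exp(-3*a/2)/15


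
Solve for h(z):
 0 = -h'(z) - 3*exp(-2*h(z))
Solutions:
 h(z) = log(-sqrt(C1 - 6*z))
 h(z) = log(C1 - 6*z)/2


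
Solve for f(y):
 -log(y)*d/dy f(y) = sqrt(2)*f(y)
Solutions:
 f(y) = C1*exp(-sqrt(2)*li(y))


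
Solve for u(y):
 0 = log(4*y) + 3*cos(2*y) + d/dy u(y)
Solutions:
 u(y) = C1 - y*log(y) - 2*y*log(2) + y - 3*sin(2*y)/2


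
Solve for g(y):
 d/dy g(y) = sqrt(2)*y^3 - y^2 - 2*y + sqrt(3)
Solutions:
 g(y) = C1 + sqrt(2)*y^4/4 - y^3/3 - y^2 + sqrt(3)*y


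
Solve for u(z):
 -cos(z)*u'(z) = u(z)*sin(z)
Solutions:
 u(z) = C1*cos(z)


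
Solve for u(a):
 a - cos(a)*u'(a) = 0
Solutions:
 u(a) = C1 + Integral(a/cos(a), a)


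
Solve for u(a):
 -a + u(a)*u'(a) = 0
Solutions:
 u(a) = -sqrt(C1 + a^2)
 u(a) = sqrt(C1 + a^2)


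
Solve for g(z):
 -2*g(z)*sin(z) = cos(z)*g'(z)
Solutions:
 g(z) = C1*cos(z)^2


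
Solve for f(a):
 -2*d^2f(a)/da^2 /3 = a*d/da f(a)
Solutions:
 f(a) = C1 + C2*erf(sqrt(3)*a/2)


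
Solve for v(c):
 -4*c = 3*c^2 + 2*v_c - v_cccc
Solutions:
 v(c) = C1 + C4*exp(2^(1/3)*c) - c^3/2 - c^2 + (C2*sin(2^(1/3)*sqrt(3)*c/2) + C3*cos(2^(1/3)*sqrt(3)*c/2))*exp(-2^(1/3)*c/2)


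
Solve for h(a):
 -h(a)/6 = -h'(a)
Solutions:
 h(a) = C1*exp(a/6)


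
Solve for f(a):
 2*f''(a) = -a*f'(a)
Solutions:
 f(a) = C1 + C2*erf(a/2)


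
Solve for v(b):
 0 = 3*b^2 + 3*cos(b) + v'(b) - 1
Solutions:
 v(b) = C1 - b^3 + b - 3*sin(b)


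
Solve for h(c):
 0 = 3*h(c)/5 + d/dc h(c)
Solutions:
 h(c) = C1*exp(-3*c/5)


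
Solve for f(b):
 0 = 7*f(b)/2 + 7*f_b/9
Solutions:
 f(b) = C1*exp(-9*b/2)


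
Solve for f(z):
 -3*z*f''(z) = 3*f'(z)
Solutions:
 f(z) = C1 + C2*log(z)


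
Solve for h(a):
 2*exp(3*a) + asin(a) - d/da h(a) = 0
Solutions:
 h(a) = C1 + a*asin(a) + sqrt(1 - a^2) + 2*exp(3*a)/3


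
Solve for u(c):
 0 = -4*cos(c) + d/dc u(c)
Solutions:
 u(c) = C1 + 4*sin(c)


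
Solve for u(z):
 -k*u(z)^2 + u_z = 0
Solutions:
 u(z) = -1/(C1 + k*z)


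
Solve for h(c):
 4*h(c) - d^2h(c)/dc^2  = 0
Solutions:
 h(c) = C1*exp(-2*c) + C2*exp(2*c)


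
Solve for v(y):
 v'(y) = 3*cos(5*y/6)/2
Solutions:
 v(y) = C1 + 9*sin(5*y/6)/5


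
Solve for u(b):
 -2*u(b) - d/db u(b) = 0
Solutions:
 u(b) = C1*exp(-2*b)


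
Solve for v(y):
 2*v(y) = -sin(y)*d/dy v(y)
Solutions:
 v(y) = C1*(cos(y) + 1)/(cos(y) - 1)


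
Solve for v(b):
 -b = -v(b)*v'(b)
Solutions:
 v(b) = -sqrt(C1 + b^2)
 v(b) = sqrt(C1 + b^2)


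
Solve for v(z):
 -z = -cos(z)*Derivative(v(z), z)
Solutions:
 v(z) = C1 + Integral(z/cos(z), z)


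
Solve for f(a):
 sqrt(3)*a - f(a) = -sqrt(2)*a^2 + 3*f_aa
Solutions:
 f(a) = C1*sin(sqrt(3)*a/3) + C2*cos(sqrt(3)*a/3) + sqrt(2)*a^2 + sqrt(3)*a - 6*sqrt(2)


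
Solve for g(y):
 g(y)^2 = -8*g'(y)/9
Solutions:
 g(y) = 8/(C1 + 9*y)


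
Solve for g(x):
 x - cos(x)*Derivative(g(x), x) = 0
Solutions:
 g(x) = C1 + Integral(x/cos(x), x)


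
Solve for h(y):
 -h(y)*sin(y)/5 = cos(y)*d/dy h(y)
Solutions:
 h(y) = C1*cos(y)^(1/5)


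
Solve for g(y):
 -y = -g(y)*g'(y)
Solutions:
 g(y) = -sqrt(C1 + y^2)
 g(y) = sqrt(C1 + y^2)


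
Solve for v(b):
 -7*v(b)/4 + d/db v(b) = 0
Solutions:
 v(b) = C1*exp(7*b/4)


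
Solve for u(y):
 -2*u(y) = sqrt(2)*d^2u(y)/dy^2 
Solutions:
 u(y) = C1*sin(2^(1/4)*y) + C2*cos(2^(1/4)*y)


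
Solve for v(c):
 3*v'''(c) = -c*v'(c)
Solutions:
 v(c) = C1 + Integral(C2*airyai(-3^(2/3)*c/3) + C3*airybi(-3^(2/3)*c/3), c)


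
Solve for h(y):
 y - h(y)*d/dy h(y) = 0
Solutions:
 h(y) = -sqrt(C1 + y^2)
 h(y) = sqrt(C1 + y^2)


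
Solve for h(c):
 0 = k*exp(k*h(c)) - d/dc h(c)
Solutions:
 h(c) = Piecewise((log(-1/(C1*k + c*k^2))/k, Ne(k, 0)), (nan, True))
 h(c) = Piecewise((C1 + c*k, Eq(k, 0)), (nan, True))
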